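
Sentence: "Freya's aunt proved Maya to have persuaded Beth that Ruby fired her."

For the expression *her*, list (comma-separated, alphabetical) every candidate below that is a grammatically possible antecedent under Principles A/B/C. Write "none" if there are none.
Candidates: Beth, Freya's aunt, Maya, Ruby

*her* is a pronoun; Principle B requires it to be free in its binding domain — the clause headed by 'fired'.
— Beth: object of the clause headed by 'persuaded'; c-commands the pronoun but lies outside its binding domain — allowed.
— Freya's aunt: subject of the matrix clause; c-commands the pronoun but lies outside its binding domain — allowed.
— Maya: subject of the clause headed by 'persuaded'; c-commands the pronoun but lies outside its binding domain — allowed.
— Ruby: subject of the clause headed by 'fired'; c-commands the pronoun within its binding domain — blocked (Principle B).

Beth, Freya's aunt, Maya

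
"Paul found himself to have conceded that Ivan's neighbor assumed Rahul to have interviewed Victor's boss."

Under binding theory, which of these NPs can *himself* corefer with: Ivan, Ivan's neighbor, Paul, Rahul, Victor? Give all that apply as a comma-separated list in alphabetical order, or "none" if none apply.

*himself* is a reflexive; Principle A requires it to be bound within its binding domain — the matrix clause.
— Ivan: possessor inside the subject DP of the clause headed by 'assumed'; does not c-command the reflexive — cannot bind it (Principle A).
— Ivan's neighbor: subject of the clause headed by 'assumed'; does not c-command the reflexive — cannot bind it (Principle A).
— Paul: subject of the matrix clause; c-commands the reflexive within its binding domain — allowed (Principle A).
— Rahul: subject of the clause headed by 'interviewed'; does not c-command the reflexive — cannot bind it (Principle A).
— Victor: possessor inside the object DP of the clause headed by 'interviewed'; does not c-command the reflexive — cannot bind it (Principle A).

Paul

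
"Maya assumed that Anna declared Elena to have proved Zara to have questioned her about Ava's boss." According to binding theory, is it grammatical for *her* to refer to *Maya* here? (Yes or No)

Yes

*Maya* is an R-expression; Principle C requires it to be free (not bound by any c-commanding expression).
— her: object of the clause headed by 'questioned'; the pronoun does not c-command the R-expression — coreference allowed.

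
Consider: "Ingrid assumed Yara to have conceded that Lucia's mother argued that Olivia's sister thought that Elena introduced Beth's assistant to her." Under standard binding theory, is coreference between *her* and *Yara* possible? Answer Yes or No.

*Yara* is an R-expression; Principle C requires it to be free (not bound by any c-commanding expression).
— her: second object of the clause headed by 'introduced'; the pronoun does not c-command the R-expression — coreference allowed.

Yes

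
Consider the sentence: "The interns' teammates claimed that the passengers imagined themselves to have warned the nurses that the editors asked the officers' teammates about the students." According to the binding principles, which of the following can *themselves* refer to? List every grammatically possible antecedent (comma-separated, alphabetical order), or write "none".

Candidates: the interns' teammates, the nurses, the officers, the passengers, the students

the passengers

*themselves* is a reflexive; Principle A requires it to be bound within its binding domain — the clause headed by 'imagined'.
— the interns' teammates: subject of the matrix clause; c-commands the reflexive but lies outside its binding domain — cannot bind it (Principle A).
— the nurses: object of the clause headed by 'warned'; does not c-command the reflexive — cannot bind it (Principle A).
— the officers: possessor inside the object DP of the clause headed by 'asked'; does not c-command the reflexive — cannot bind it (Principle A).
— the passengers: subject of the clause headed by 'imagined'; c-commands the reflexive within its binding domain — allowed (Principle A).
— the students: second object of the clause headed by 'asked'; does not c-command the reflexive — cannot bind it (Principle A).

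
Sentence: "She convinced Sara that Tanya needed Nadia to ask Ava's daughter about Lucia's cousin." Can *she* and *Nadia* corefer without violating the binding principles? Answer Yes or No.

*Nadia* is an R-expression; Principle C requires it to be free (not bound by any c-commanding expression).
— she: subject of the matrix clause; the pronoun c-commands the R-expression — coreference blocked (Principle C).

No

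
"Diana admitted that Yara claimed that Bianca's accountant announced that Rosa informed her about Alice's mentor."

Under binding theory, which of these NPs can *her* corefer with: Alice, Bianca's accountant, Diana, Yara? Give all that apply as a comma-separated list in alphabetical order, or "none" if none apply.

*her* is a pronoun; Principle B requires it to be free in its binding domain — the clause headed by 'informed'.
— Alice: possessor inside the second object DP of the clause headed by 'informed'; is c-commanded by the pronoun; coreference would bind this R-expression — blocked (Principle C).
— Bianca's accountant: subject of the clause headed by 'announced'; c-commands the pronoun but lies outside its binding domain — allowed.
— Diana: subject of the matrix clause; c-commands the pronoun but lies outside its binding domain — allowed.
— Yara: subject of the clause headed by 'claimed'; c-commands the pronoun but lies outside its binding domain — allowed.

Bianca's accountant, Diana, Yara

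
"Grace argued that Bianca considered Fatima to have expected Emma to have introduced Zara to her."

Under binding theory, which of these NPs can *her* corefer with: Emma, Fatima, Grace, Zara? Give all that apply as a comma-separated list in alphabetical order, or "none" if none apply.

Fatima, Grace

*her* is a pronoun; Principle B requires it to be free in its binding domain — the clause headed by 'introduced'.
— Emma: subject of the clause headed by 'introduced'; c-commands the pronoun within its binding domain — blocked (Principle B).
— Fatima: subject of the clause headed by 'expected'; c-commands the pronoun but lies outside its binding domain — allowed.
— Grace: subject of the matrix clause; c-commands the pronoun but lies outside its binding domain — allowed.
— Zara: object of the clause headed by 'introduced'; c-commands the pronoun within its binding domain — blocked (Principle B).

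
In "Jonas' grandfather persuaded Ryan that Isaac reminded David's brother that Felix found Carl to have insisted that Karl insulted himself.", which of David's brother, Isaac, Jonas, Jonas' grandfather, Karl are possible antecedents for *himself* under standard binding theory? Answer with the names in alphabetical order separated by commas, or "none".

*himself* is a reflexive; Principle A requires it to be bound within its binding domain — the clause headed by 'insulted'.
— David's brother: object of the clause headed by 'reminded'; c-commands the reflexive but lies outside its binding domain — cannot bind it (Principle A).
— Isaac: subject of the clause headed by 'reminded'; c-commands the reflexive but lies outside its binding domain — cannot bind it (Principle A).
— Jonas: possessor inside the subject DP of the matrix clause; does not c-command the reflexive — cannot bind it (Principle A).
— Jonas' grandfather: subject of the matrix clause; c-commands the reflexive but lies outside its binding domain — cannot bind it (Principle A).
— Karl: subject of the clause headed by 'insulted'; c-commands the reflexive within its binding domain — allowed (Principle A).

Karl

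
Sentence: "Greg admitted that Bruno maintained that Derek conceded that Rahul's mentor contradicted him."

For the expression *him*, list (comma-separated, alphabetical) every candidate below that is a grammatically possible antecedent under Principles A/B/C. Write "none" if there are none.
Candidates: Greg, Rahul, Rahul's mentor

*him* is a pronoun; Principle B requires it to be free in its binding domain — the clause headed by 'contradicted'.
— Greg: subject of the matrix clause; c-commands the pronoun but lies outside its binding domain — allowed.
— Rahul: possessor inside the subject DP of the clause headed by 'contradicted'; does not c-command the pronoun — Principle B does not apply; allowed.
— Rahul's mentor: subject of the clause headed by 'contradicted'; c-commands the pronoun within its binding domain — blocked (Principle B).

Greg, Rahul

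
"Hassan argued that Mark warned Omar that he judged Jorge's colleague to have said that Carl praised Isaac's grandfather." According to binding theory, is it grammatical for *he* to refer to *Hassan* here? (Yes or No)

*Hassan* is an R-expression; Principle C requires it to be free (not bound by any c-commanding expression).
— he: subject of the clause headed by 'judged'; the pronoun does not c-command the R-expression — coreference allowed.

Yes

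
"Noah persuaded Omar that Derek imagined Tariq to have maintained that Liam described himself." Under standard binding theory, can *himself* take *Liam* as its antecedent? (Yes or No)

Yes

*himself* is a reflexive; Principle A requires it to be bound within its binding domain — the clause headed by 'described'.
— Liam: subject of the clause headed by 'described'; c-commands the reflexive within its binding domain — allowed (Principle A).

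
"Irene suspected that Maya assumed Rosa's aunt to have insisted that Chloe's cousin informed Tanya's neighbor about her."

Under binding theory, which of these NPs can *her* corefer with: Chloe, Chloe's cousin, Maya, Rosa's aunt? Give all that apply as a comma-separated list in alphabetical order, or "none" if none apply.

Chloe, Maya, Rosa's aunt

*her* is a pronoun; Principle B requires it to be free in its binding domain — the clause headed by 'informed'.
— Chloe: possessor inside the subject DP of the clause headed by 'informed'; does not c-command the pronoun — Principle B does not apply; allowed.
— Chloe's cousin: subject of the clause headed by 'informed'; c-commands the pronoun within its binding domain — blocked (Principle B).
— Maya: subject of the clause headed by 'assumed'; c-commands the pronoun but lies outside its binding domain — allowed.
— Rosa's aunt: subject of the clause headed by 'insisted'; c-commands the pronoun but lies outside its binding domain — allowed.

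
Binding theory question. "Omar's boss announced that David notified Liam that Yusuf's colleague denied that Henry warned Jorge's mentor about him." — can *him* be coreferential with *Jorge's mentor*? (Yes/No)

*him* is a pronoun; Principle B requires it to be free in its binding domain — the clause headed by 'warned'.
— Jorge's mentor: object of the clause headed by 'warned'; c-commands the pronoun within its binding domain — blocked (Principle B).

No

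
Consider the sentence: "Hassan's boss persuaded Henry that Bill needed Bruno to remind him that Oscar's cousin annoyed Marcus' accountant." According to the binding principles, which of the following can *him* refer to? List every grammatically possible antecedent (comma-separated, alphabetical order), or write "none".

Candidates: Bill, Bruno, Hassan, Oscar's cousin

*him* is a pronoun; Principle B requires it to be free in its binding domain — the clause headed by 'remind'.
— Bill: subject of the clause headed by 'needed'; c-commands the pronoun but lies outside its binding domain — allowed.
— Bruno: subject of the clause headed by 'remind'; c-commands the pronoun within its binding domain — blocked (Principle B).
— Hassan: possessor inside the subject DP of the matrix clause; does not c-command the pronoun — Principle B does not apply; allowed.
— Oscar's cousin: subject of the clause headed by 'annoyed'; is c-commanded by the pronoun; coreference would bind this R-expression — blocked (Principle C).

Bill, Hassan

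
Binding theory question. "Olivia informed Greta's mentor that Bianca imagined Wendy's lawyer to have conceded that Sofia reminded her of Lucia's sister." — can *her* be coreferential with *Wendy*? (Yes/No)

*her* is a pronoun; Principle B requires it to be free in its binding domain — the clause headed by 'reminded'.
— Wendy: possessor inside the subject DP of the clause headed by 'conceded'; does not c-command the pronoun — Principle B does not apply; allowed.

Yes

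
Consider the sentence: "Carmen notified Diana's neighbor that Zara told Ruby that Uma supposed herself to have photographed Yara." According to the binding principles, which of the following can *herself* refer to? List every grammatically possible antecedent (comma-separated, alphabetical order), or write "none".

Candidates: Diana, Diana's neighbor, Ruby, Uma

*herself* is a reflexive; Principle A requires it to be bound within its binding domain — the clause headed by 'supposed'.
— Diana: possessor inside the object DP of the matrix clause; does not c-command the reflexive — cannot bind it (Principle A).
— Diana's neighbor: object of the matrix clause; c-commands the reflexive but lies outside its binding domain — cannot bind it (Principle A).
— Ruby: object of the clause headed by 'told'; c-commands the reflexive but lies outside its binding domain — cannot bind it (Principle A).
— Uma: subject of the clause headed by 'supposed'; c-commands the reflexive within its binding domain — allowed (Principle A).

Uma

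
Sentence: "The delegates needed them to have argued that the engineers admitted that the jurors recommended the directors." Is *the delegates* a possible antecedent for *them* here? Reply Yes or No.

*them* is a pronoun; Principle B requires it to be free in its binding domain — the matrix clause.
— the delegates: subject of the matrix clause; c-commands the pronoun within its binding domain — blocked (Principle B).

No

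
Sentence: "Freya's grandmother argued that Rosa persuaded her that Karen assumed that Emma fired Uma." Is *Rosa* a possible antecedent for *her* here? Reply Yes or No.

No

*her* is a pronoun; Principle B requires it to be free in its binding domain — the clause headed by 'persuaded'.
— Rosa: subject of the clause headed by 'persuaded'; c-commands the pronoun within its binding domain — blocked (Principle B).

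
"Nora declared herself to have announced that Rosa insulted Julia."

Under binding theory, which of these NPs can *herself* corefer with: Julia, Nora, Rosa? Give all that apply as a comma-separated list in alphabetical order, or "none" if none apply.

Nora

*herself* is a reflexive; Principle A requires it to be bound within its binding domain — the matrix clause.
— Julia: object of the clause headed by 'insulted'; does not c-command the reflexive — cannot bind it (Principle A).
— Nora: subject of the matrix clause; c-commands the reflexive within its binding domain — allowed (Principle A).
— Rosa: subject of the clause headed by 'insulted'; does not c-command the reflexive — cannot bind it (Principle A).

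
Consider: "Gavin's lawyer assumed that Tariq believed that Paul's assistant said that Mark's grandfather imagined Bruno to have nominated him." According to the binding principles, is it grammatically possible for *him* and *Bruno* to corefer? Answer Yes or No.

No

*him* is a pronoun; Principle B requires it to be free in its binding domain — the clause headed by 'nominated'.
— Bruno: subject of the clause headed by 'nominated'; c-commands the pronoun within its binding domain — blocked (Principle B).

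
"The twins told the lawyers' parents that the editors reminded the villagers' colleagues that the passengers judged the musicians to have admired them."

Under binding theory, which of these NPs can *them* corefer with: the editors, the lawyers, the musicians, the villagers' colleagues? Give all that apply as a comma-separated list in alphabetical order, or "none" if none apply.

*them* is a pronoun; Principle B requires it to be free in its binding domain — the clause headed by 'admired'.
— the editors: subject of the clause headed by 'reminded'; c-commands the pronoun but lies outside its binding domain — allowed.
— the lawyers: possessor inside the object DP of the matrix clause; does not c-command the pronoun — Principle B does not apply; allowed.
— the musicians: subject of the clause headed by 'admired'; c-commands the pronoun within its binding domain — blocked (Principle B).
— the villagers' colleagues: object of the clause headed by 'reminded'; c-commands the pronoun but lies outside its binding domain — allowed.

the editors, the lawyers, the villagers' colleagues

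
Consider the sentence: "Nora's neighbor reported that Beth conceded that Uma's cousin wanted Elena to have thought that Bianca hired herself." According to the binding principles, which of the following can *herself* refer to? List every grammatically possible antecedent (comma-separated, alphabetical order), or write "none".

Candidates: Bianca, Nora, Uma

Bianca

*herself* is a reflexive; Principle A requires it to be bound within its binding domain — the clause headed by 'hired'.
— Bianca: subject of the clause headed by 'hired'; c-commands the reflexive within its binding domain — allowed (Principle A).
— Nora: possessor inside the subject DP of the matrix clause; does not c-command the reflexive — cannot bind it (Principle A).
— Uma: possessor inside the subject DP of the clause headed by 'wanted'; does not c-command the reflexive — cannot bind it (Principle A).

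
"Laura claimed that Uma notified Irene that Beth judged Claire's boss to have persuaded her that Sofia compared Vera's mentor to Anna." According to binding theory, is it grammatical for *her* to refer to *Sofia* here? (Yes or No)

No

*Sofia* is an R-expression; Principle C requires it to be free (not bound by any c-commanding expression).
— her: object of the clause headed by 'persuaded'; the pronoun c-commands the R-expression — coreference blocked (Principle C).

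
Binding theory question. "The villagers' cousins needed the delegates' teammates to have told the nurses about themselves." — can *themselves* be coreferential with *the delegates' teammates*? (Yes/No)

*themselves* is a reflexive; Principle A requires it to be bound within its binding domain — the clause headed by 'told'.
— the delegates' teammates: subject of the clause headed by 'told'; c-commands the reflexive within its binding domain — allowed (Principle A).

Yes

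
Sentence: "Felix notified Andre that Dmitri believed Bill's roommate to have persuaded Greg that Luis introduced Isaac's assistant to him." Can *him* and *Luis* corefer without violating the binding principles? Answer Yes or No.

*Luis* is an R-expression; Principle C requires it to be free (not bound by any c-commanding expression).
— him: second object of the clause headed by 'introduced'; the R-expression locally c-commands the pronoun — coreference blocked (Principle B on the pronoun).

No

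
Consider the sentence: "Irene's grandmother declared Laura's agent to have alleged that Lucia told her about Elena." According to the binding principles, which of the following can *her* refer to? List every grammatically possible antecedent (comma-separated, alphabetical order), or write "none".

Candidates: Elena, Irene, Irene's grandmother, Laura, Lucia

Irene, Irene's grandmother, Laura

*her* is a pronoun; Principle B requires it to be free in its binding domain — the clause headed by 'told'.
— Elena: second object of the clause headed by 'told'; is c-commanded by the pronoun; coreference would bind this R-expression — blocked (Principle C).
— Irene: possessor inside the subject DP of the matrix clause; does not c-command the pronoun — Principle B does not apply; allowed.
— Irene's grandmother: subject of the matrix clause; c-commands the pronoun but lies outside its binding domain — allowed.
— Laura: possessor inside the subject DP of the clause headed by 'alleged'; does not c-command the pronoun — Principle B does not apply; allowed.
— Lucia: subject of the clause headed by 'told'; c-commands the pronoun within its binding domain — blocked (Principle B).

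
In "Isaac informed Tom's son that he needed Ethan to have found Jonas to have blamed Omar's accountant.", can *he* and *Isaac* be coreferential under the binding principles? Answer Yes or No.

*Isaac* is an R-expression; Principle C requires it to be free (not bound by any c-commanding expression).
— he: subject of the clause headed by 'needed'; the pronoun does not c-command the R-expression — coreference allowed.

Yes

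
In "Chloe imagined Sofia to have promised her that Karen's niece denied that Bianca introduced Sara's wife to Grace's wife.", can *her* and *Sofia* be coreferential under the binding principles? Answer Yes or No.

*Sofia* is an R-expression; Principle C requires it to be free (not bound by any c-commanding expression).
— her: object of the clause headed by 'promised'; the R-expression locally c-commands the pronoun — coreference blocked (Principle B on the pronoun).

No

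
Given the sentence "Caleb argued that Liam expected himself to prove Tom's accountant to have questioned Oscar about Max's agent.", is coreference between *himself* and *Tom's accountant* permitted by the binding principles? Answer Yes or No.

No

*himself* is a reflexive; Principle A requires it to be bound within its binding domain — the clause headed by 'expected'.
— Tom's accountant: subject of the clause headed by 'questioned'; does not c-command the reflexive — cannot bind it (Principle A).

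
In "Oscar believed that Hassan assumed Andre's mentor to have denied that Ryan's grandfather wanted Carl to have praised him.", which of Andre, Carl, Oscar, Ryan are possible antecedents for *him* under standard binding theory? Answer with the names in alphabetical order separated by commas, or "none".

Andre, Oscar, Ryan

*him* is a pronoun; Principle B requires it to be free in its binding domain — the clause headed by 'praised'.
— Andre: possessor inside the subject DP of the clause headed by 'denied'; does not c-command the pronoun — Principle B does not apply; allowed.
— Carl: subject of the clause headed by 'praised'; c-commands the pronoun within its binding domain — blocked (Principle B).
— Oscar: subject of the matrix clause; c-commands the pronoun but lies outside its binding domain — allowed.
— Ryan: possessor inside the subject DP of the clause headed by 'wanted'; does not c-command the pronoun — Principle B does not apply; allowed.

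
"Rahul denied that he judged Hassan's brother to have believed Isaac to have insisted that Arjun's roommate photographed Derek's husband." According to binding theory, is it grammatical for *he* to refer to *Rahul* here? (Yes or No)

*Rahul* is an R-expression; Principle C requires it to be free (not bound by any c-commanding expression).
— he: subject of the clause headed by 'judged'; the pronoun does not c-command the R-expression — coreference allowed.

Yes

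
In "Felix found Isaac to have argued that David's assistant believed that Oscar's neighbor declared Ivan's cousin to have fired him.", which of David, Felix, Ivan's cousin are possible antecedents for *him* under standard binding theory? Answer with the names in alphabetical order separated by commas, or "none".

*him* is a pronoun; Principle B requires it to be free in its binding domain — the clause headed by 'fired'.
— David: possessor inside the subject DP of the clause headed by 'believed'; does not c-command the pronoun — Principle B does not apply; allowed.
— Felix: subject of the matrix clause; c-commands the pronoun but lies outside its binding domain — allowed.
— Ivan's cousin: subject of the clause headed by 'fired'; c-commands the pronoun within its binding domain — blocked (Principle B).

David, Felix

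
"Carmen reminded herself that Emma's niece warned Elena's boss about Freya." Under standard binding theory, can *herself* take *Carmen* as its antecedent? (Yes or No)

*herself* is a reflexive; Principle A requires it to be bound within its binding domain — the matrix clause.
— Carmen: subject of the matrix clause; c-commands the reflexive within its binding domain — allowed (Principle A).

Yes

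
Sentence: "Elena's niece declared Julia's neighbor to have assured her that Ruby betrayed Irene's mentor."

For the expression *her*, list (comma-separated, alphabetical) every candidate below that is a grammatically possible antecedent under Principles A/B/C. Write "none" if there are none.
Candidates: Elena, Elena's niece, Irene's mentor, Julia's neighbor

*her* is a pronoun; Principle B requires it to be free in its binding domain — the clause headed by 'assured'.
— Elena: possessor inside the subject DP of the matrix clause; does not c-command the pronoun — Principle B does not apply; allowed.
— Elena's niece: subject of the matrix clause; c-commands the pronoun but lies outside its binding domain — allowed.
— Irene's mentor: object of the clause headed by 'betrayed'; is c-commanded by the pronoun; coreference would bind this R-expression — blocked (Principle C).
— Julia's neighbor: subject of the clause headed by 'assured'; c-commands the pronoun within its binding domain — blocked (Principle B).

Elena, Elena's niece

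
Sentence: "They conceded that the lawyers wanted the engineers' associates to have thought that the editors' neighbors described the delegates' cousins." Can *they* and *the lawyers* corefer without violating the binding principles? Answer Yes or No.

*the lawyers* is an R-expression; Principle C requires it to be free (not bound by any c-commanding expression).
— they: subject of the matrix clause; the pronoun c-commands the R-expression — coreference blocked (Principle C).

No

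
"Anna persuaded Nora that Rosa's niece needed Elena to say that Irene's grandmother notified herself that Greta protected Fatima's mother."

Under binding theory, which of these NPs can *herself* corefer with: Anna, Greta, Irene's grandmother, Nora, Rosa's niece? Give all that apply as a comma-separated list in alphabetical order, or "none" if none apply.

Irene's grandmother

*herself* is a reflexive; Principle A requires it to be bound within its binding domain — the clause headed by 'notified'.
— Anna: subject of the matrix clause; c-commands the reflexive but lies outside its binding domain — cannot bind it (Principle A).
— Greta: subject of the clause headed by 'protected'; does not c-command the reflexive — cannot bind it (Principle A).
— Irene's grandmother: subject of the clause headed by 'notified'; c-commands the reflexive within its binding domain — allowed (Principle A).
— Nora: object of the matrix clause; c-commands the reflexive but lies outside its binding domain — cannot bind it (Principle A).
— Rosa's niece: subject of the clause headed by 'needed'; c-commands the reflexive but lies outside its binding domain — cannot bind it (Principle A).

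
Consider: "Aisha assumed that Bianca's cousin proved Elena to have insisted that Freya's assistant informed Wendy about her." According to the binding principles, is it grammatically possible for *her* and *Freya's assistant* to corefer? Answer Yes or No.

No

*her* is a pronoun; Principle B requires it to be free in its binding domain — the clause headed by 'informed'.
— Freya's assistant: subject of the clause headed by 'informed'; c-commands the pronoun within its binding domain — blocked (Principle B).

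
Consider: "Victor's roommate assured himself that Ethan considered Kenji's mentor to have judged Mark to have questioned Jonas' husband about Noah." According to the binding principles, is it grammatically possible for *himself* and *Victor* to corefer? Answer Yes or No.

*himself* is a reflexive; Principle A requires it to be bound within its binding domain — the matrix clause.
— Victor: possessor inside the subject DP of the matrix clause; does not c-command the reflexive — cannot bind it (Principle A).

No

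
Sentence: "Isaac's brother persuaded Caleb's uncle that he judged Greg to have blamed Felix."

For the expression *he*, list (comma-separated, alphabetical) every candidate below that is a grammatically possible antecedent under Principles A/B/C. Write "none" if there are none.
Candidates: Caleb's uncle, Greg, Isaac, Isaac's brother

Caleb's uncle, Isaac, Isaac's brother

*he* is a pronoun; Principle B requires it to be free in its binding domain — the clause headed by 'judged'.
— Caleb's uncle: object of the matrix clause; c-commands the pronoun but lies outside its binding domain — allowed.
— Greg: subject of the clause headed by 'blamed'; is c-commanded by the pronoun; coreference would bind this R-expression — blocked (Principle C).
— Isaac: possessor inside the subject DP of the matrix clause; does not c-command the pronoun — Principle B does not apply; allowed.
— Isaac's brother: subject of the matrix clause; c-commands the pronoun but lies outside its binding domain — allowed.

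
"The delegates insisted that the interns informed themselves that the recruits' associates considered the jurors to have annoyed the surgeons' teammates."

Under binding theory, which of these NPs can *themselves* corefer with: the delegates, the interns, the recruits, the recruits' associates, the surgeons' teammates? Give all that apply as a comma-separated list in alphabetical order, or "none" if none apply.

*themselves* is a reflexive; Principle A requires it to be bound within its binding domain — the clause headed by 'informed'.
— the delegates: subject of the matrix clause; c-commands the reflexive but lies outside its binding domain — cannot bind it (Principle A).
— the interns: subject of the clause headed by 'informed'; c-commands the reflexive within its binding domain — allowed (Principle A).
— the recruits: possessor inside the subject DP of the clause headed by 'considered'; does not c-command the reflexive — cannot bind it (Principle A).
— the recruits' associates: subject of the clause headed by 'considered'; does not c-command the reflexive — cannot bind it (Principle A).
— the surgeons' teammates: object of the clause headed by 'annoyed'; does not c-command the reflexive — cannot bind it (Principle A).

the interns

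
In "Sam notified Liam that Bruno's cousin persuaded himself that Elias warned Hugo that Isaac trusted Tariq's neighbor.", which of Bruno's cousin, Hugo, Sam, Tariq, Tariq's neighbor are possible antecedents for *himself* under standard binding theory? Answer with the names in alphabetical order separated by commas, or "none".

*himself* is a reflexive; Principle A requires it to be bound within its binding domain — the clause headed by 'persuaded'.
— Bruno's cousin: subject of the clause headed by 'persuaded'; c-commands the reflexive within its binding domain — allowed (Principle A).
— Hugo: object of the clause headed by 'warned'; does not c-command the reflexive — cannot bind it (Principle A).
— Sam: subject of the matrix clause; c-commands the reflexive but lies outside its binding domain — cannot bind it (Principle A).
— Tariq: possessor inside the object DP of the clause headed by 'trusted'; does not c-command the reflexive — cannot bind it (Principle A).
— Tariq's neighbor: object of the clause headed by 'trusted'; does not c-command the reflexive — cannot bind it (Principle A).

Bruno's cousin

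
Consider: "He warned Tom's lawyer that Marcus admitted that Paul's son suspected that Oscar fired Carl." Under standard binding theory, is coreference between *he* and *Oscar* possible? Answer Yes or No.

*Oscar* is an R-expression; Principle C requires it to be free (not bound by any c-commanding expression).
— he: subject of the matrix clause; the pronoun c-commands the R-expression — coreference blocked (Principle C).

No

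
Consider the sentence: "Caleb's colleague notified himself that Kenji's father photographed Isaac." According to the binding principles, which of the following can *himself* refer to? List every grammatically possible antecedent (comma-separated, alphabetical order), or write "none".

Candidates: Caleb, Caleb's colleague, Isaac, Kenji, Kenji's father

*himself* is a reflexive; Principle A requires it to be bound within its binding domain — the matrix clause.
— Caleb: possessor inside the subject DP of the matrix clause; does not c-command the reflexive — cannot bind it (Principle A).
— Caleb's colleague: subject of the matrix clause; c-commands the reflexive within its binding domain — allowed (Principle A).
— Isaac: object of the clause headed by 'photographed'; does not c-command the reflexive — cannot bind it (Principle A).
— Kenji: possessor inside the subject DP of the clause headed by 'photographed'; does not c-command the reflexive — cannot bind it (Principle A).
— Kenji's father: subject of the clause headed by 'photographed'; does not c-command the reflexive — cannot bind it (Principle A).

Caleb's colleague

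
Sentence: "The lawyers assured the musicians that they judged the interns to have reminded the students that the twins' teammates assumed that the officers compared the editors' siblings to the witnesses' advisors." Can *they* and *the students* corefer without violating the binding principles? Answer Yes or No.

*the students* is an R-expression; Principle C requires it to be free (not bound by any c-commanding expression).
— they: subject of the clause headed by 'judged'; the pronoun c-commands the R-expression — coreference blocked (Principle C).

No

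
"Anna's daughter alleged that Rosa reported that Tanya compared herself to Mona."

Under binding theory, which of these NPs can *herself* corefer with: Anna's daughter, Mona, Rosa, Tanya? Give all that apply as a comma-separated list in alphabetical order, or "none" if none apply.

Tanya

*herself* is a reflexive; Principle A requires it to be bound within its binding domain — the clause headed by 'compared'.
— Anna's daughter: subject of the matrix clause; c-commands the reflexive but lies outside its binding domain — cannot bind it (Principle A).
— Mona: second object of the clause headed by 'compared'; does not c-command the reflexive — cannot bind it (Principle A).
— Rosa: subject of the clause headed by 'reported'; c-commands the reflexive but lies outside its binding domain — cannot bind it (Principle A).
— Tanya: subject of the clause headed by 'compared'; c-commands the reflexive within its binding domain — allowed (Principle A).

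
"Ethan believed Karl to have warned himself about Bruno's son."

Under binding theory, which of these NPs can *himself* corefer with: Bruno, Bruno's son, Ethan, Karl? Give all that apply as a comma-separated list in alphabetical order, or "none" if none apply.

*himself* is a reflexive; Principle A requires it to be bound within its binding domain — the clause headed by 'warned'.
— Bruno: possessor inside the second object DP of the clause headed by 'warned'; does not c-command the reflexive — cannot bind it (Principle A).
— Bruno's son: second object of the clause headed by 'warned'; does not c-command the reflexive — cannot bind it (Principle A).
— Ethan: subject of the matrix clause; c-commands the reflexive but lies outside its binding domain — cannot bind it (Principle A).
— Karl: subject of the clause headed by 'warned'; c-commands the reflexive within its binding domain — allowed (Principle A).

Karl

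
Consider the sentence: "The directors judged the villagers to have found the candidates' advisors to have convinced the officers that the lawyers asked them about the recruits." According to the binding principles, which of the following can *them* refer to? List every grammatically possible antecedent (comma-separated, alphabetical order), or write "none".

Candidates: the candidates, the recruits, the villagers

the candidates, the villagers

*them* is a pronoun; Principle B requires it to be free in its binding domain — the clause headed by 'asked'.
— the candidates: possessor inside the subject DP of the clause headed by 'convinced'; does not c-command the pronoun — Principle B does not apply; allowed.
— the recruits: second object of the clause headed by 'asked'; is c-commanded by the pronoun; coreference would bind this R-expression — blocked (Principle C).
— the villagers: subject of the clause headed by 'found'; c-commands the pronoun but lies outside its binding domain — allowed.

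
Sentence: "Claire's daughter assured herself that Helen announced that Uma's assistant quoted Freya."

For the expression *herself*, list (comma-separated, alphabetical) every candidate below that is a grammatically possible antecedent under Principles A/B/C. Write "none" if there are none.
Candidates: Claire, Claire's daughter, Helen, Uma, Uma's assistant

*herself* is a reflexive; Principle A requires it to be bound within its binding domain — the matrix clause.
— Claire: possessor inside the subject DP of the matrix clause; does not c-command the reflexive — cannot bind it (Principle A).
— Claire's daughter: subject of the matrix clause; c-commands the reflexive within its binding domain — allowed (Principle A).
— Helen: subject of the clause headed by 'announced'; does not c-command the reflexive — cannot bind it (Principle A).
— Uma: possessor inside the subject DP of the clause headed by 'quoted'; does not c-command the reflexive — cannot bind it (Principle A).
— Uma's assistant: subject of the clause headed by 'quoted'; does not c-command the reflexive — cannot bind it (Principle A).

Claire's daughter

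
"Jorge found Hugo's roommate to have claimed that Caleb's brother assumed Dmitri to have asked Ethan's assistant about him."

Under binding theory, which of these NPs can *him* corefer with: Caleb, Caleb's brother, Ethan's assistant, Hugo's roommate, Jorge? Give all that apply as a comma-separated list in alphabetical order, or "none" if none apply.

Caleb, Caleb's brother, Hugo's roommate, Jorge

*him* is a pronoun; Principle B requires it to be free in its binding domain — the clause headed by 'asked'.
— Caleb: possessor inside the subject DP of the clause headed by 'assumed'; does not c-command the pronoun — Principle B does not apply; allowed.
— Caleb's brother: subject of the clause headed by 'assumed'; c-commands the pronoun but lies outside its binding domain — allowed.
— Ethan's assistant: object of the clause headed by 'asked'; c-commands the pronoun within its binding domain — blocked (Principle B).
— Hugo's roommate: subject of the clause headed by 'claimed'; c-commands the pronoun but lies outside its binding domain — allowed.
— Jorge: subject of the matrix clause; c-commands the pronoun but lies outside its binding domain — allowed.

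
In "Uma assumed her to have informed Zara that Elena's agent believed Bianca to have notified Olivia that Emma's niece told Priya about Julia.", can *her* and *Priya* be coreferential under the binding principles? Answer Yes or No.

*Priya* is an R-expression; Principle C requires it to be free (not bound by any c-commanding expression).
— her: subject of the clause headed by 'informed'; the pronoun c-commands the R-expression — coreference blocked (Principle C).

No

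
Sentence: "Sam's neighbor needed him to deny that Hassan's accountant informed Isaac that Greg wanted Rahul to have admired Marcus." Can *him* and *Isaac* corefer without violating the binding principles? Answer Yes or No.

*Isaac* is an R-expression; Principle C requires it to be free (not bound by any c-commanding expression).
— him: subject of the clause headed by 'deny'; the pronoun c-commands the R-expression — coreference blocked (Principle C).

No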